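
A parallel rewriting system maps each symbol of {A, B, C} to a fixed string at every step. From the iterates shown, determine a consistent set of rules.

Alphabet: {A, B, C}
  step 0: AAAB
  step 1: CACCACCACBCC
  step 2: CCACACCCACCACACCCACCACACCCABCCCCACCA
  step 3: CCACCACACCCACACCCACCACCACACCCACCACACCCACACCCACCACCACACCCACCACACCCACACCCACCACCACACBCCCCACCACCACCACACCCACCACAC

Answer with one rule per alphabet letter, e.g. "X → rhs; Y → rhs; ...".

  step 2 ⇒ step 3: CCACACCCACCACACCCACCACACCCABCCCCACCA ⇒ CCA·CCA·CAC·CCA·CAC·CCA·CCA·CCA·CAC·CCA·CCA·CAC·CCA·CAC·CCA·CCA·CCA·CAC·CCA·CCA·CAC·CCA·CAC·CCA·CCA·CCA·CAC·BCC·CCA·CCA·CCA·CCA·CAC·CCA·CCA·CAC
    A ↦ CAC
    B ↦ BCC
    C ↦ CCA

A->CAC, B->BCC, C->CCA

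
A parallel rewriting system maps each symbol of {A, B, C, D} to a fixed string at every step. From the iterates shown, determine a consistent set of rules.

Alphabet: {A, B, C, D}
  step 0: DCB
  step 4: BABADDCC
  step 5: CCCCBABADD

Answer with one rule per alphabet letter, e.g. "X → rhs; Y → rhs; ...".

  step 4 ⇒ step 5: BABADDCC ⇒ C·C·C·C·BA·BA·D·D
    A ↦ C
    B ↦ C
    C ↦ D
    D ↦ BA

A->C, B->C, C->D, D->BA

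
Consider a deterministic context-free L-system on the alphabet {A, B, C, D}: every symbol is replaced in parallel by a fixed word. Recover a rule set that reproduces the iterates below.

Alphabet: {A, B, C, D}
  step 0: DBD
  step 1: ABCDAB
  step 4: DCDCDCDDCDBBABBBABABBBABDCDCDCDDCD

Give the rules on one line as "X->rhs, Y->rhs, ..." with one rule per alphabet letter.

A->D, B->CD, C->BB, D->AB

  step 0 ⇒ step 1: DBD ⇒ AB·CD·AB
    B ↦ CD
    D ↦ AB
    A ↦ D  (constrained at step 1)
    C ↦ BB  (constrained at step 1)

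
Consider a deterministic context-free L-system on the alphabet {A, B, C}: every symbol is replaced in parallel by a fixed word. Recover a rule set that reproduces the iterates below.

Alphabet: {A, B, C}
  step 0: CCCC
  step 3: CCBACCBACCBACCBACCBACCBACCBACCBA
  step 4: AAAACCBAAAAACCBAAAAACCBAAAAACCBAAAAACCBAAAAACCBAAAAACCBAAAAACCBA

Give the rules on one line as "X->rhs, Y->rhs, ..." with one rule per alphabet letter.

  step 3 ⇒ step 4: CCBACCBACCBACCBACCBACCBACCBACCBA ⇒ AA·AA·CC·BA·AA·AA·CC·BA·AA·AA·CC·BA·AA·AA·CC·BA·AA·AA·CC·BA·AA·AA·CC·BA·AA·AA·CC·BA·AA·AA·CC·BA
    A ↦ BA
    B ↦ CC
    C ↦ AA

A->BA, B->CC, C->AA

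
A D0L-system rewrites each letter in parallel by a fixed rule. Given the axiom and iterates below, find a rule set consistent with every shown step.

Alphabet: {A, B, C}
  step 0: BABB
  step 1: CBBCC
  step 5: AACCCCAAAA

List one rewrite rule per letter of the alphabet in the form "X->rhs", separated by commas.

  step 0 ⇒ step 1: BABB ⇒ C·BB·C·C
    A ↦ BB
    B ↦ C
    C ↦ A  (constrained at step 1)

A->BB, B->C, C->A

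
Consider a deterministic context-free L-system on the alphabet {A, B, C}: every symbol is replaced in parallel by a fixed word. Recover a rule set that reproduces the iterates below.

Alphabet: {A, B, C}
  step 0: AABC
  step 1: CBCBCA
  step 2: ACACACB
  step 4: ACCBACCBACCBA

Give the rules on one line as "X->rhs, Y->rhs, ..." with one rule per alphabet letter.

  step 1 ⇒ step 2: CBCBCA ⇒ A·C·A·C·A·CB
    A ↦ CB
    B ↦ C
    C ↦ A

A->CB, B->C, C->A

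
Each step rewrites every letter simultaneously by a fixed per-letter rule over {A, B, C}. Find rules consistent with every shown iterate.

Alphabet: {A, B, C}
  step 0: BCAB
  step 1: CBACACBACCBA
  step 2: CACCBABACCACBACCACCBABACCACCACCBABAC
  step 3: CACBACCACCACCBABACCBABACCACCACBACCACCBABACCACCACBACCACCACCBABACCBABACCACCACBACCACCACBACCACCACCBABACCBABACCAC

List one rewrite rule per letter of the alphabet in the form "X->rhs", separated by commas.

  step 2 ⇒ step 3: CACCBABACCACBACCACCBABACCACCACCBABAC ⇒ CAC·BAC·CAC·CAC·CBA·BAC·CBA·BAC·CAC·CAC·BAC·CAC·CBA·BAC·CAC·CAC·BAC·CAC·CAC·CBA·BAC·CBA·BAC·CAC·CAC·BAC·CAC·CAC·BAC·CAC·CAC·CBA·BAC·CBA·BAC·CAC
    A ↦ BAC
    B ↦ CBA
    C ↦ CAC

A->BAC, B->CBA, C->CAC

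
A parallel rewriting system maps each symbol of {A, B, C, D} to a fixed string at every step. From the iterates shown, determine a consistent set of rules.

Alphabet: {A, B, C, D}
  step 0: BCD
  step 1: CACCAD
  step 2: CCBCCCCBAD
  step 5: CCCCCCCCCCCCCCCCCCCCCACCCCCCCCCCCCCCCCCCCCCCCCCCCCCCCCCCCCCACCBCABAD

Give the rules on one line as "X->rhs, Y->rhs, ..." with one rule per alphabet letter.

  step 1 ⇒ step 2: CACCAD ⇒ CC·B·CC·CC·B·AD
    A ↦ B
    C ↦ CC
    D ↦ AD
  step 0 ⇒ step 1: BCD ⇒ CA·CC·AD
    B ↦ CA

A->B, B->CA, C->CC, D->AD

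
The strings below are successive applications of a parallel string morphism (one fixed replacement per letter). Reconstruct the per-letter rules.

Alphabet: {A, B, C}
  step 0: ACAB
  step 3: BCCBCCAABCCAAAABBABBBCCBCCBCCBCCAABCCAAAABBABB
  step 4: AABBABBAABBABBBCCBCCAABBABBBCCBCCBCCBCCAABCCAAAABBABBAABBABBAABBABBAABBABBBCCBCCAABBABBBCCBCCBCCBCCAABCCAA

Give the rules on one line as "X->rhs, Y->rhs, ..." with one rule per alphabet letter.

  step 3 ⇒ step 4: BCCBCCAABCCAAAABBABBBCCBCCBCCBCCAABCCAAAABBABB ⇒ A·ABB·ABB·A·ABB·ABB·BCC·BCC·A·ABB·ABB·BCC·BCC·BCC·BCC·A·A·BCC·A·A·A·ABB·ABB·A·ABB·ABB·A·ABB·ABB·A·ABB·ABB·BCC·BCC·A·ABB·ABB·BCC·BCC·BCC·BCC·A·A·BCC·A·A
    A ↦ BCC
    B ↦ A
    C ↦ ABB

A->BCC, B->A, C->ABB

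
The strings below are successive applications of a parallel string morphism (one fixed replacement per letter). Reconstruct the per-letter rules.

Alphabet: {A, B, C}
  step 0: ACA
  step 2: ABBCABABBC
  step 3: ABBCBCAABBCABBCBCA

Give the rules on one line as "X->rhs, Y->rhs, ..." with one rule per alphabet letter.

A->AB, B->BC, C->A

  step 2 ⇒ step 3: ABBCABABBC ⇒ AB·BC·BC·A·AB·BC·AB·BC·BC·A
    A ↦ AB
    B ↦ BC
    C ↦ A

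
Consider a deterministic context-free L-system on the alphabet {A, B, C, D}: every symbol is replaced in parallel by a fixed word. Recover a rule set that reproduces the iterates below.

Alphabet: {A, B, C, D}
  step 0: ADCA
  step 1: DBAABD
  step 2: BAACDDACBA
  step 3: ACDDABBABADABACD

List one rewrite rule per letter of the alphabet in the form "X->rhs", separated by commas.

  step 2 ⇒ step 3: BAACDDACBA ⇒ AC·D·D·AB·BA·BA·D·AB·AC·D
    A ↦ D
    B ↦ AC
    C ↦ AB
    D ↦ BA

A->D, B->AC, C->AB, D->BA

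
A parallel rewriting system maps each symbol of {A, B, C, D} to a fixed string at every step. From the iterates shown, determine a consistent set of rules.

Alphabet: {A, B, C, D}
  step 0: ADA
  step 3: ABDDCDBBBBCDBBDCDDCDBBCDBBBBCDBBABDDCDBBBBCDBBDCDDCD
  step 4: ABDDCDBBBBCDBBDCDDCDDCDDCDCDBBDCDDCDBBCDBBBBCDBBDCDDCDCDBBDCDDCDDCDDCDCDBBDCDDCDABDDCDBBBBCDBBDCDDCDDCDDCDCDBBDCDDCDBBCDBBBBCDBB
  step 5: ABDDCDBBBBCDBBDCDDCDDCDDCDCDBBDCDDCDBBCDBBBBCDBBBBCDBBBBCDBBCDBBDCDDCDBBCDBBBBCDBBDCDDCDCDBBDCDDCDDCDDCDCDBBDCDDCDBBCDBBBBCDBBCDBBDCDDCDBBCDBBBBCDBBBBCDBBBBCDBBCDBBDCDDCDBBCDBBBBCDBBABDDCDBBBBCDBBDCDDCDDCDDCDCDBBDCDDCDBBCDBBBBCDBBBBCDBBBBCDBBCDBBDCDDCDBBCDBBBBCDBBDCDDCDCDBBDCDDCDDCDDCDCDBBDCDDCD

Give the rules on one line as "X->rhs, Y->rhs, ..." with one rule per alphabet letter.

  step 4 ⇒ step 5: ABDDCDBBBBCDBBDCDDCDDCDDCDCDBBDCDDCDBBCDBBBBCDBBDCDDCDCDBBDCDDCDDCDDCDCDBBDCDDCDABDDCDBBBBCDBBDCDDCDDCDDCDCDBBDCDDCDBBCDBBBBCDBB ⇒ ABD·DCD·BB·BB·CD·BB·DCD·DCD·DCD·DCD·CD·BB·DCD·DCD·BB·CD·BB·BB·CD·BB·BB·CD·BB·BB·CD·BB·CD·BB·DCD·DCD·BB·CD·BB·BB·CD·BB·DCD·DCD·CD·BB·DCD·DCD·DCD·DCD·CD·BB·DCD·DCD·BB·CD·BB·BB·CD·BB·CD·BB·DCD·DCD·BB·CD·BB·BB·CD·BB·BB·CD·BB·BB·CD·BB·CD·BB·DCD·DCD·BB·CD·BB·BB·CD·BB·ABD·DCD·BB·BB·CD·BB·DCD·DCD·DCD·DCD·CD·BB·DCD·DCD·BB·CD·BB·BB·CD·BB·BB·CD·BB·BB·CD·BB·CD·BB·DCD·DCD·BB·CD·BB·BB·CD·BB·DCD·DCD·CD·BB·DCD·DCD·DCD·DCD·CD·BB·DCD·DCD
    A ↦ ABD
    B ↦ DCD
    C ↦ CD
    D ↦ BB

A->ABD, B->DCD, C->CD, D->BB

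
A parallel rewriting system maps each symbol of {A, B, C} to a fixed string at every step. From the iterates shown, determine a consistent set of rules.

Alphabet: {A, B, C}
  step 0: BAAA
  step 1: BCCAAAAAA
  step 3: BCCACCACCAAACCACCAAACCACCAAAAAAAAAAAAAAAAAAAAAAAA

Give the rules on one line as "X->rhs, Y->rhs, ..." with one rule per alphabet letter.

A->AA, B->BCC, C->ACC

  step 0 ⇒ step 1: BAAA ⇒ BCC·AA·AA·AA
    A ↦ AA
    B ↦ BCC
    C ↦ ACC  (constrained at step 1)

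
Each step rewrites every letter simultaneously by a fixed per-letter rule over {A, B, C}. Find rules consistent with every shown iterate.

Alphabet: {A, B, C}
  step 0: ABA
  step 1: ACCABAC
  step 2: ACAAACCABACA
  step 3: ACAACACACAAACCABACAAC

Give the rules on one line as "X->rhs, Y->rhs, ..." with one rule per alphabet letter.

  step 2 ⇒ step 3: ACAAACCABACA ⇒ AC·A·AC·AC·AC·A·A·AC·CAB·AC·A·AC
    A ↦ AC
    B ↦ CAB
    C ↦ A

A->AC, B->CAB, C->A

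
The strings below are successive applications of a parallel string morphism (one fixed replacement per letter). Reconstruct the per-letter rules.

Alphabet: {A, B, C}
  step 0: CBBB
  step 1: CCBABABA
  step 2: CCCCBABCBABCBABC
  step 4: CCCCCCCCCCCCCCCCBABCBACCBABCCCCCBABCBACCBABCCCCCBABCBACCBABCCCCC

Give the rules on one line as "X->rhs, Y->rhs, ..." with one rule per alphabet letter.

  step 1 ⇒ step 2: CCBABABA ⇒ CC·CC·BA·BC·BA·BC·BA·BC
    A ↦ BC
    B ↦ BA
    C ↦ CC

A->BC, B->BA, C->CC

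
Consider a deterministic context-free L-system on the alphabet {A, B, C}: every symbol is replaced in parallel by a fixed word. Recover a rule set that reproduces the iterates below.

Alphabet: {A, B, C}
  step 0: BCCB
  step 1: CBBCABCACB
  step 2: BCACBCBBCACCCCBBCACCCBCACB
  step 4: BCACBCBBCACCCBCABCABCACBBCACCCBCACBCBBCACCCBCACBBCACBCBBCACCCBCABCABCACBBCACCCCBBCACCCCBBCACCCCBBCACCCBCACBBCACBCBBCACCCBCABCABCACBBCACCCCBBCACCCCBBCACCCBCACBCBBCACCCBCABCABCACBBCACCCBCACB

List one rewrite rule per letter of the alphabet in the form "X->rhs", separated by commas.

  step 1 ⇒ step 2: CBBCABCACB ⇒ BCA·CB·CB·BCA·CCC·CB·BCA·CCC·BCA·CB
    A ↦ CCC
    B ↦ CB
    C ↦ BCA

A->CCC, B->CB, C->BCA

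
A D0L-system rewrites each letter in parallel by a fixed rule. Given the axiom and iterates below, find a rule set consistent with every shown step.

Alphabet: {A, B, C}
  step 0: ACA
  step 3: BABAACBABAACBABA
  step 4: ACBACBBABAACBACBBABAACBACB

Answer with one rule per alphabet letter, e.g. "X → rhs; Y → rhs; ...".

A->B, B->AC, C->ABA

  step 3 ⇒ step 4: BABAACBABAACBABA ⇒ AC·B·AC·B·B·ABA·AC·B·AC·B·B·ABA·AC·B·AC·B
    A ↦ B
    B ↦ AC
    C ↦ ABA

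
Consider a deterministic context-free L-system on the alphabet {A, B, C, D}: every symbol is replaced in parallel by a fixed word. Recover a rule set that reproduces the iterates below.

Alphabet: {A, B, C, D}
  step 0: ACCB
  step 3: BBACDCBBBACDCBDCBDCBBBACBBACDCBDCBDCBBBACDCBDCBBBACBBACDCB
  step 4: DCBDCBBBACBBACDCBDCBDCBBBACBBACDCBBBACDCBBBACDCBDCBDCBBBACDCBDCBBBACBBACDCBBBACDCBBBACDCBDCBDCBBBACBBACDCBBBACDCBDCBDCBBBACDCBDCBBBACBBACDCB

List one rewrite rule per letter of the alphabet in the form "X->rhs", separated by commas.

  step 3 ⇒ step 4: BBACDCBBBACDCBDCBDCBBBACBBACDCBDCBDCBBBACDCBDCBBBACBBACDCB ⇒ DCB·DCB·B·BAC·B·BAC·DCB·DCB·DCB·B·BAC·B·BAC·DCB·B·BAC·DCB·B·BAC·DCB·DCB·DCB·B·BAC·DCB·DCB·B·BAC·B·BAC·DCB·B·BAC·DCB·B·BAC·DCB·DCB·DCB·B·BAC·B·BAC·DCB·B·BAC·DCB·DCB·DCB·B·BAC·DCB·DCB·B·BAC·B·BAC·DCB
    A ↦ B
    B ↦ DCB
    C ↦ BAC
    D ↦ B

A->B, B->DCB, C->BAC, D->B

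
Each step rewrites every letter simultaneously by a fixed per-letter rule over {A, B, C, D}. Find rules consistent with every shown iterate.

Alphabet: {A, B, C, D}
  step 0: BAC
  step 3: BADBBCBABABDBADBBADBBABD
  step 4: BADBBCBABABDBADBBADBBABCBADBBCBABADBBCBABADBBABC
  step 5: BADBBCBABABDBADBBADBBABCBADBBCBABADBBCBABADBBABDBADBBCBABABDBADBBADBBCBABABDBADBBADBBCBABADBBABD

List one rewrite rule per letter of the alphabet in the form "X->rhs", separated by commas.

  step 4 ⇒ step 5: BADBBCBABABDBADBBADBBABCBADBBCBABADBBCBABADBBABC ⇒ BA·DB·BC·BA·BA·BD·BA·DB·BA·DB·BA·BC·BA·DB·BC·BA·BA·DB·BC·BA·BA·DB·BA·BD·BA·DB·BC·BA·BA·BD·BA·DB·BA·DB·BC·BA·BA·BD·BA·DB·BA·DB·BC·BA·BA·DB·BA·BD
    A ↦ DB
    B ↦ BA
    C ↦ BD
    D ↦ BC

A->DB, B->BA, C->BD, D->BC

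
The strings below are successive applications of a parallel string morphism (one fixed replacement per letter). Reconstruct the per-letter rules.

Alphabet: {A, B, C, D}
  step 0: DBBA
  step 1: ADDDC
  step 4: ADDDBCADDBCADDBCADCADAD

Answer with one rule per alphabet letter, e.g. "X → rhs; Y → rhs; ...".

  step 0 ⇒ step 1: DBBA ⇒ AD·D·D·C
    A ↦ C
    B ↦ D
    D ↦ AD
    C ↦ DB  (constrained at step 1)

A->C, B->D, C->DB, D->AD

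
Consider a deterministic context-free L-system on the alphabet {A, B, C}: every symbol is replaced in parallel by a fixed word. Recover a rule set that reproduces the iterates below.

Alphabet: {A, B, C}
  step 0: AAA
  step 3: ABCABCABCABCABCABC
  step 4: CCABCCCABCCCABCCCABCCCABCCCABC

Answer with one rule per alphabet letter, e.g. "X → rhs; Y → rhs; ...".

  step 3 ⇒ step 4: ABCABCABCABCABCABC ⇒ CC·A·BC·CC·A·BC·CC·A·BC·CC·A·BC·CC·A·BC·CC·A·BC
    A ↦ CC
    B ↦ A
    C ↦ BC

A->CC, B->A, C->BC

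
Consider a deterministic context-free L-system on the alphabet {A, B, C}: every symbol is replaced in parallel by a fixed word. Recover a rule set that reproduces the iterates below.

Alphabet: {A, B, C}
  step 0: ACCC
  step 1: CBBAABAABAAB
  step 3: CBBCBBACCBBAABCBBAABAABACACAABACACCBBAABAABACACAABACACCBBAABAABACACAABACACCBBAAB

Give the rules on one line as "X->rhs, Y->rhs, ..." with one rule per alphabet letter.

A->CBB, B->AC, C->AAB

  step 0 ⇒ step 1: ACCC ⇒ CBB·AAB·AAB·AAB
    A ↦ CBB
    C ↦ AAB
    B ↦ AC  (constrained at step 1)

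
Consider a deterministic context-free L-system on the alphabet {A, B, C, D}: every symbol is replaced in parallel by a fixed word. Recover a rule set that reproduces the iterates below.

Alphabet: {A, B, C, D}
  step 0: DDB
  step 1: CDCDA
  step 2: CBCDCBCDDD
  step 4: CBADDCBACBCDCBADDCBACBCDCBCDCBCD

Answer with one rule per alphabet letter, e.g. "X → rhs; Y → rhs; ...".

  step 1 ⇒ step 2: CDCDA ⇒ CB·CD·CB·CD·DD
    A ↦ DD
    C ↦ CB
    D ↦ CD
  step 0 ⇒ step 1: DDB ⇒ CD·CD·A
    B ↦ A

A->DD, B->A, C->CB, D->CD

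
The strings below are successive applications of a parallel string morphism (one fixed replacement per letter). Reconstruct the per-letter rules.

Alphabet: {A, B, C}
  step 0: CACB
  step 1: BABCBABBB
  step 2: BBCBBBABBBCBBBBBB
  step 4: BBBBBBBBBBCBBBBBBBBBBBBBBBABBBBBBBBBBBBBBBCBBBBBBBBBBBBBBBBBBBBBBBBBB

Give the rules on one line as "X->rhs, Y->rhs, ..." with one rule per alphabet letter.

A->C, B->BB, C->BAB

  step 1 ⇒ step 2: BABCBABBB ⇒ BB·C·BB·BAB·BB·C·BB·BB·BB
    A ↦ C
    B ↦ BB
    C ↦ BAB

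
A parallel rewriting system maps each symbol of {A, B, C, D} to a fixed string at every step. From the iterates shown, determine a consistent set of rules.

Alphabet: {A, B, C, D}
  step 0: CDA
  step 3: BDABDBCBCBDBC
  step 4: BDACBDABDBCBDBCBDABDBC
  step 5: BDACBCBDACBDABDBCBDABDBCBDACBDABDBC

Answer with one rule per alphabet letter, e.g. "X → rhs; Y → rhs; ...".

A->C, B->BD, C->BC, D->A

  step 4 ⇒ step 5: BDACBDABDBCBDBCBDABDBC ⇒ BD·A·C·BC·BD·A·C·BD·A·BD·BC·BD·A·BD·BC·BD·A·C·BD·A·BD·BC
    A ↦ C
    B ↦ BD
    C ↦ BC
    D ↦ A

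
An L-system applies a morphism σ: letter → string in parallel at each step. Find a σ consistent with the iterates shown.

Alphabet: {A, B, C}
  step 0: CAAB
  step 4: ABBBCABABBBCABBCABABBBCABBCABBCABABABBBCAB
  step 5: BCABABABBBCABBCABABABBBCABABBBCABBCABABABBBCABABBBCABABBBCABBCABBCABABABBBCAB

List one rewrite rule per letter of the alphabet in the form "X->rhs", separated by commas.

  step 4 ⇒ step 5: ABBBCABABBBCABBCABABBBCABBCABBCABABABBBCAB ⇒ BC·AB·AB·AB·B·BC·AB·BC·AB·AB·AB·B·BC·AB·AB·B·BC·AB·BC·AB·AB·AB·B·BC·AB·AB·B·BC·AB·AB·B·BC·AB·BC·AB·BC·AB·AB·AB·B·BC·AB
    A ↦ BC
    B ↦ AB
    C ↦ B

A->BC, B->AB, C->B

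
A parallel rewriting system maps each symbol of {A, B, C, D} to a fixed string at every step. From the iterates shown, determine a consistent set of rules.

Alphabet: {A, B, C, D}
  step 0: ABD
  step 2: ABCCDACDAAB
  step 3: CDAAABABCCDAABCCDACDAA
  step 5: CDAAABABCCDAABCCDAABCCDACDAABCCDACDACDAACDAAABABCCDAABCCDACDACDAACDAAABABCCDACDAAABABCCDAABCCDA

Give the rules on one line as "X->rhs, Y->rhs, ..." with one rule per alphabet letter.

  step 2 ⇒ step 3: ABCCDACDAAB ⇒ CDA·A·AB·AB·C·CDA·AB·C·CDA·CDA·A
    A ↦ CDA
    B ↦ A
    C ↦ AB
    D ↦ C

A->CDA, B->A, C->AB, D->C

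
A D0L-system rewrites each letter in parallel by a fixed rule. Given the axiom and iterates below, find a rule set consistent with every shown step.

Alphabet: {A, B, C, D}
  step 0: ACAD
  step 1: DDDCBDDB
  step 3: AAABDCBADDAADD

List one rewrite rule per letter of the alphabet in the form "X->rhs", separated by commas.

A->DD, B->A, C->DCB, D->B

  step 0 ⇒ step 1: ACAD ⇒ DD·DCB·DD·B
    A ↦ DD
    C ↦ DCB
    D ↦ B
    B ↦ A  (constrained at step 1)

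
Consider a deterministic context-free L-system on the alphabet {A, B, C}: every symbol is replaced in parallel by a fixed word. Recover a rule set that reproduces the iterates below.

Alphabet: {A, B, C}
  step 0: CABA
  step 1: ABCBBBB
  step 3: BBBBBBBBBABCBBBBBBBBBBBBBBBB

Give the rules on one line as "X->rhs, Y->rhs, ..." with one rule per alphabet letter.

A->B, B->BB, C->ABC

  step 0 ⇒ step 1: CABA ⇒ ABC·B·BB·B
    A ↦ B
    B ↦ BB
    C ↦ ABC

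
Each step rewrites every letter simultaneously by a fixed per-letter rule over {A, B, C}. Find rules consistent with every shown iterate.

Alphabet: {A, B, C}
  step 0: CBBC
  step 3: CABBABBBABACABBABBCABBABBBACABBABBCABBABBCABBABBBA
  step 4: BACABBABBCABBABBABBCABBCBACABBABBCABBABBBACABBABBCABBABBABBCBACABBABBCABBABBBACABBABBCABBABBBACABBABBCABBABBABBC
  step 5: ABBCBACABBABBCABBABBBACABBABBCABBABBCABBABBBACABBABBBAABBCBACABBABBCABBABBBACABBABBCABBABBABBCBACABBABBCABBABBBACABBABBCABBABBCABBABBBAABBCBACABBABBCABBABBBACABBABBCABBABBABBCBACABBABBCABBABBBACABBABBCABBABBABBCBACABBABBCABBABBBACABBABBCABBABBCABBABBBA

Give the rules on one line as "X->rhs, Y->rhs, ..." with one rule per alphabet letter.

A->C, B->ABB, C->BA

  step 4 ⇒ step 5: BACABBABBCABBABBABBCABBCBACABBABBCABBABBBACABBABBCABBABBABBCBACABBABBCABBABBBACABBABBCABBABBBACABBABBCABBABBABBC ⇒ ABB·C·BA·C·ABB·ABB·C·ABB·ABB·BA·C·ABB·ABB·C·ABB·ABB·C·ABB·ABB·BA·C·ABB·ABB·BA·ABB·C·BA·C·ABB·ABB·C·ABB·ABB·BA·C·ABB·ABB·C·ABB·ABB·ABB·C·BA·C·ABB·ABB·C·ABB·ABB·BA·C·ABB·ABB·C·ABB·ABB·C·ABB·ABB·BA·ABB·C·BA·C·ABB·ABB·C·ABB·ABB·BA·C·ABB·ABB·C·ABB·ABB·ABB·C·BA·C·ABB·ABB·C·ABB·ABB·BA·C·ABB·ABB·C·ABB·ABB·ABB·C·BA·C·ABB·ABB·C·ABB·ABB·BA·C·ABB·ABB·C·ABB·ABB·C·ABB·ABB·BA
    A ↦ C
    B ↦ ABB
    C ↦ BA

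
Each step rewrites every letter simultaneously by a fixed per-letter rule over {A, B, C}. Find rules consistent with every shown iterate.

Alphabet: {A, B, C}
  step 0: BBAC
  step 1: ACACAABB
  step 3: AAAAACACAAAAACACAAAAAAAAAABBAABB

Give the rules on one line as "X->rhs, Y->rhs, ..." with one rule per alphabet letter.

A->AA, B->AC, C->BB

  step 0 ⇒ step 1: BBAC ⇒ AC·AC·AA·BB
    A ↦ AA
    B ↦ AC
    C ↦ BB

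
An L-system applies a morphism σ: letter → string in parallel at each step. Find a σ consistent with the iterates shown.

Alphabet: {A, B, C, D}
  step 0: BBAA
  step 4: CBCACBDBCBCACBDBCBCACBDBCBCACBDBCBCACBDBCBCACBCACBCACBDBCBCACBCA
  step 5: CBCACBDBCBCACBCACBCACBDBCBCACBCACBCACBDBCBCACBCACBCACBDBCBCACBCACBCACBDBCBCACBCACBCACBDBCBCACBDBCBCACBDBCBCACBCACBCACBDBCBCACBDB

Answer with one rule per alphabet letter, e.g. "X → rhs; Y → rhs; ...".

  step 4 ⇒ step 5: CBCACBDBCBCACBDBCBCACBDBCBCACBDBCBCACBDBCBCACBCACBCACBDBCBCACBCA ⇒ CB·CA·CB·DB·CB·CA·CB·CA·CB·CA·CB·DB·CB·CA·CB·CA·CB·CA·CB·DB·CB·CA·CB·CA·CB·CA·CB·DB·CB·CA·CB·CA·CB·CA·CB·DB·CB·CA·CB·CA·CB·CA·CB·DB·CB·CA·CB·DB·CB·CA·CB·DB·CB·CA·CB·CA·CB·CA·CB·DB·CB·CA·CB·DB
    A ↦ DB
    B ↦ CA
    C ↦ CB
    D ↦ CB

A->DB, B->CA, C->CB, D->CB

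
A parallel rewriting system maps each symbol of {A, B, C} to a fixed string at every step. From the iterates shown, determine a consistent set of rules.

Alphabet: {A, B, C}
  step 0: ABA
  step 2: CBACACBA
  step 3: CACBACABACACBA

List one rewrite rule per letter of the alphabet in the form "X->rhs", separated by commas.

A->BA, B->C, C->CA

  step 2 ⇒ step 3: CBACACBA ⇒ CA·C·BA·CA·BA·CA·C·BA
    A ↦ BA
    B ↦ C
    C ↦ CA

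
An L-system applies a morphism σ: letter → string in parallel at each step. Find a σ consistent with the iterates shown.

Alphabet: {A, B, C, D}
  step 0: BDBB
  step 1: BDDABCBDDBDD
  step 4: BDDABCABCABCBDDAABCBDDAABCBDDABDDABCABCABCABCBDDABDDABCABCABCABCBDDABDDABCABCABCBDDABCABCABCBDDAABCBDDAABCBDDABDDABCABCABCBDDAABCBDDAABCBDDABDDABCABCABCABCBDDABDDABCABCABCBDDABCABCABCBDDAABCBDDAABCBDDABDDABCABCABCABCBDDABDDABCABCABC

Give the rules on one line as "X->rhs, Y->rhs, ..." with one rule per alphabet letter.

A->ABC, B->BDD, C->A, D->ABC

  step 0 ⇒ step 1: BDBB ⇒ BDD·ABC·BDD·BDD
    B ↦ BDD
    D ↦ ABC
    A ↦ ABC  (constrained at step 1)
    C ↦ A  (constrained at step 1)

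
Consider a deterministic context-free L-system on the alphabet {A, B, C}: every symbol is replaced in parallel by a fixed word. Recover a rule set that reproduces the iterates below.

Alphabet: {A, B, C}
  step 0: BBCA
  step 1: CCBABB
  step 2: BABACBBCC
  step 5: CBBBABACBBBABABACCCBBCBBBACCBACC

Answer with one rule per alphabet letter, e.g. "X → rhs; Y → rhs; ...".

  step 1 ⇒ step 2: CCBABB ⇒ BA·BA·C·BB·C·C
    A ↦ BB
    B ↦ C
    C ↦ BA

A->BB, B->C, C->BA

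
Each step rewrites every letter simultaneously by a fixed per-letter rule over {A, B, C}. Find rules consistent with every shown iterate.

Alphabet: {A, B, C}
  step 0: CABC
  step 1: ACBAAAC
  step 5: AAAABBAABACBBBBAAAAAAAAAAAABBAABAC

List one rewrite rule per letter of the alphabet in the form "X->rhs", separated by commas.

  step 0 ⇒ step 1: CABC ⇒ AC·B·AA·AC
    A ↦ B
    B ↦ AA
    C ↦ AC

A->B, B->AA, C->AC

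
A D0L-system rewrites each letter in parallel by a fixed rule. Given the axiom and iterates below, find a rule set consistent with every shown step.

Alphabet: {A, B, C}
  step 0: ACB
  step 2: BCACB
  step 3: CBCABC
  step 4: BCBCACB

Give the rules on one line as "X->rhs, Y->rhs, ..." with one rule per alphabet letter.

  step 3 ⇒ step 4: CBCABC ⇒ B·C·B·CA·C·B
    A ↦ CA
    B ↦ C
    C ↦ B

A->CA, B->C, C->B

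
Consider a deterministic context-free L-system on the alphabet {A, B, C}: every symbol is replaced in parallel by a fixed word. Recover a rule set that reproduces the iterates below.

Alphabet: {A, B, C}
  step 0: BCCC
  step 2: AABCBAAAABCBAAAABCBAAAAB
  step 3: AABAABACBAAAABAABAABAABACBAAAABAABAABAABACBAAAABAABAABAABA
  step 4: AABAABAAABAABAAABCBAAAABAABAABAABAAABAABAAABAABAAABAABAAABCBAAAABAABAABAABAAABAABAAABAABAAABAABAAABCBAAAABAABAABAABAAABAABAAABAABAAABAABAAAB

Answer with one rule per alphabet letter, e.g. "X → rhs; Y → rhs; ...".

A->AAB, B->A, C->CBA

  step 3 ⇒ step 4: AABAABACBAAAABAABAABAABACBAAAABAABAABAABACBAAAABAABAABAABA ⇒ AAB·AAB·A·AAB·AAB·A·AAB·CBA·A·AAB·AAB·AAB·AAB·A·AAB·AAB·A·AAB·AAB·A·AAB·AAB·A·AAB·CBA·A·AAB·AAB·AAB·AAB·A·AAB·AAB·A·AAB·AAB·A·AAB·AAB·A·AAB·CBA·A·AAB·AAB·AAB·AAB·A·AAB·AAB·A·AAB·AAB·A·AAB·AAB·A·AAB
    A ↦ AAB
    B ↦ A
    C ↦ CBA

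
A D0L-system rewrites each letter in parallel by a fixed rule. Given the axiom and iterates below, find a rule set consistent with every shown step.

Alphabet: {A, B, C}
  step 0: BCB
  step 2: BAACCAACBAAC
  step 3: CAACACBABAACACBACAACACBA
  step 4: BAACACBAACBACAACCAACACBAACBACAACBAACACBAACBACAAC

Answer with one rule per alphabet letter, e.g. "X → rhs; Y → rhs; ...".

  step 3 ⇒ step 4: CAACACBABAACACBACAACACBA ⇒ BA·AC·AC·BA·AC·BA·CA·AC·CA·AC·AC·BA·AC·BA·CA·AC·BA·AC·AC·BA·AC·BA·CA·AC
    A ↦ AC
    B ↦ CA
    C ↦ BA

A->AC, B->CA, C->BA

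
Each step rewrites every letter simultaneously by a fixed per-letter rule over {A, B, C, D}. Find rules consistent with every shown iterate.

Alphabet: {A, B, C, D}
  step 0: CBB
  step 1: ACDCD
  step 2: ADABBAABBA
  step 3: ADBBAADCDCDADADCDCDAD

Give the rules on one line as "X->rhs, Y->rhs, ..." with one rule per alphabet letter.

  step 2 ⇒ step 3: ADABBAABBA ⇒ AD·BBA·AD·CD·CD·AD·AD·CD·CD·AD
    A ↦ AD
    B ↦ CD
    D ↦ BBA
  step 0 ⇒ step 1: CBB ⇒ A·CD·CD
    C ↦ A

A->AD, B->CD, C->A, D->BBA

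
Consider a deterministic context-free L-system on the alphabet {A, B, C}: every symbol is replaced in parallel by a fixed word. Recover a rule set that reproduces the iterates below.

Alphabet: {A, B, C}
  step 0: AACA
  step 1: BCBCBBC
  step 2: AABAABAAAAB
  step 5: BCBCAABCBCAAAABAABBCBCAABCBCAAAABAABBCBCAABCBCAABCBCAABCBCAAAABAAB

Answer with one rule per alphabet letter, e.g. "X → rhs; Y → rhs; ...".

A->BC, B->AA, C->B

  step 1 ⇒ step 2: BCBCBBC ⇒ AA·B·AA·B·AA·AA·B
    B ↦ AA
    C ↦ B
  step 0 ⇒ step 1: AACA ⇒ BC·BC·B·BC
    A ↦ BC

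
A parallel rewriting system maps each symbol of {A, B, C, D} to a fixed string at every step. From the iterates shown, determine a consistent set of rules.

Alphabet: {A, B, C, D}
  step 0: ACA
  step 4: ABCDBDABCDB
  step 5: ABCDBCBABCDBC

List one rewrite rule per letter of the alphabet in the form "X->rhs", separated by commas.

A->AB, B->C, C->D, D->B

  step 4 ⇒ step 5: ABCDBDABCDB ⇒ AB·C·D·B·C·B·AB·C·D·B·C
    A ↦ AB
    B ↦ C
    C ↦ D
    D ↦ B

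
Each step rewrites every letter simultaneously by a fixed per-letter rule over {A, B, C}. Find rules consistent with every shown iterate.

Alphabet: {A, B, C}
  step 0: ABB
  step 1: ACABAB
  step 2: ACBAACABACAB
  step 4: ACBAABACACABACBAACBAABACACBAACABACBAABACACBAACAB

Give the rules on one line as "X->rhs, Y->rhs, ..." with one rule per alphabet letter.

A->AC, B->AB, C->BA

  step 1 ⇒ step 2: ACABAB ⇒ AC·BA·AC·AB·AC·AB
    A ↦ AC
    B ↦ AB
    C ↦ BA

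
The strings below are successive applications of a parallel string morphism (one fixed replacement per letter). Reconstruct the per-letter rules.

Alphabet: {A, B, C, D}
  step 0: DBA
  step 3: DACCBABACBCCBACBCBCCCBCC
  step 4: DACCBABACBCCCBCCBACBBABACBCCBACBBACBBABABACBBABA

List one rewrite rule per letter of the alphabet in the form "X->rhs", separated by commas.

  step 3 ⇒ step 4: DACCBABACBCCBACBCBCCCBCC ⇒ DA·CC·BA·BA·CB·CC·CB·CC·BA·CB·BA·BA·CB·CC·BA·CB·BA·CB·BA·BA·BA·CB·BA·BA
    A ↦ CC
    B ↦ CB
    C ↦ BA
    D ↦ DA

A->CC, B->CB, C->BA, D->DA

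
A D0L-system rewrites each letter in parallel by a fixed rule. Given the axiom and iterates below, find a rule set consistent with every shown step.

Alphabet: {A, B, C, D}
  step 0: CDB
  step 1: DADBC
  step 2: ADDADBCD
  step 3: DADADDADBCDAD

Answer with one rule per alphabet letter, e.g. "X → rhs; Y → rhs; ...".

A->D, B->BC, C->D, D->AD

  step 2 ⇒ step 3: ADDADBCD ⇒ D·AD·AD·D·AD·BC·D·AD
    A ↦ D
    B ↦ BC
    C ↦ D
    D ↦ AD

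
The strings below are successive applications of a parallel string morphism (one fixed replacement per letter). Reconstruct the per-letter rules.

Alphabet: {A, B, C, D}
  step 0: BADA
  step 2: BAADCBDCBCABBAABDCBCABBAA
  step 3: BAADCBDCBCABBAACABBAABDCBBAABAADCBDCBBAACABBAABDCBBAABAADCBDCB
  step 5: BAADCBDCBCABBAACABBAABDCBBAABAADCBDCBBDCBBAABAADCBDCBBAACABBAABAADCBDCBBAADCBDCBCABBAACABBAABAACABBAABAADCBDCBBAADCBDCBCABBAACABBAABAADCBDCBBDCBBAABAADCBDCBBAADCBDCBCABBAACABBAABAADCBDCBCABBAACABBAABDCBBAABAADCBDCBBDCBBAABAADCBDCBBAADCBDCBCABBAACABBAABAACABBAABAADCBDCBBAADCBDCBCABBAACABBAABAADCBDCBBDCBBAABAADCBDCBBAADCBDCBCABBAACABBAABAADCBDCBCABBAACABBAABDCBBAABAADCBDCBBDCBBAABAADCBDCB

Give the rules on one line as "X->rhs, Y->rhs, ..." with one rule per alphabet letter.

  step 2 ⇒ step 3: BAADCBDCBCABBAABDCBCABBAA ⇒ BAA·DCB·DCB·CA·B·BAA·CA·B·BAA·B·DCB·BAA·BAA·DCB·DCB·BAA·CA·B·BAA·B·DCB·BAA·BAA·DCB·DCB
    A ↦ DCB
    B ↦ BAA
    C ↦ B
    D ↦ CA

A->DCB, B->BAA, C->B, D->CA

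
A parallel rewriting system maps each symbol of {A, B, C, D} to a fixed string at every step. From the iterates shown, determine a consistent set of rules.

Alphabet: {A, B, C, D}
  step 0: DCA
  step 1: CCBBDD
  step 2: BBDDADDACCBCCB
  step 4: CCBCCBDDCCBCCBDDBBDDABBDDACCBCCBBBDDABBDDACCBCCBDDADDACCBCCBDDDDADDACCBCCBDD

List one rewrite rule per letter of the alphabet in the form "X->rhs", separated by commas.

  step 1 ⇒ step 2: CCBBDD ⇒ B·B·DDA·DDA·CCB·CCB
    B ↦ DDA
    C ↦ B
    D ↦ CCB
  step 0 ⇒ step 1: DCA ⇒ CCB·B·DD
    A ↦ DD

A->DD, B->DDA, C->B, D->CCB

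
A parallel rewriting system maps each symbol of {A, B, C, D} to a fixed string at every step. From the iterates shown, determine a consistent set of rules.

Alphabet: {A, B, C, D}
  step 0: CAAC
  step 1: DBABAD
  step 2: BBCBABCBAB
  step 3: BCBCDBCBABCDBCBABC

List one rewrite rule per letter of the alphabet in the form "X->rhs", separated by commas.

A->BA, B->BC, C->D, D->B

  step 2 ⇒ step 3: BBCBABCBAB ⇒ BC·BC·D·BC·BA·BC·D·BC·BA·BC
    A ↦ BA
    B ↦ BC
    C ↦ D
  step 1 ⇒ step 2: DBABAD ⇒ B·BC·BA·BC·BA·B
    D ↦ B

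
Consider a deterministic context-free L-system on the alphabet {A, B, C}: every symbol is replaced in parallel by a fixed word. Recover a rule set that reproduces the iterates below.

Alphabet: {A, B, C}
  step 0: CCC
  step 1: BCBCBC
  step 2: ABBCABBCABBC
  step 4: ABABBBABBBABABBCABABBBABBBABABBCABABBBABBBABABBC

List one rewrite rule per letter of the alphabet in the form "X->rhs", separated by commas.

A->BB, B->AB, C->BC

  step 1 ⇒ step 2: BCBCBC ⇒ AB·BC·AB·BC·AB·BC
    B ↦ AB
    C ↦ BC
    A ↦ BB  (constrained at step 2)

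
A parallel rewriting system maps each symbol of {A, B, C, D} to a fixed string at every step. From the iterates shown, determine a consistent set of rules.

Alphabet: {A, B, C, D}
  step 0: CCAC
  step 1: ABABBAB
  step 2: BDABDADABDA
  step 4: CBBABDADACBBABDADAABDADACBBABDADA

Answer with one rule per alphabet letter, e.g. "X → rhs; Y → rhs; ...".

  step 1 ⇒ step 2: ABABBAB ⇒ B·DA·B·DA·DA·B·DA
    A ↦ B
    B ↦ DA
  step 0 ⇒ step 1: CCAC ⇒ AB·AB·B·AB
    C ↦ AB
    D ↦ CB  (constrained at step 2)

A->B, B->DA, C->AB, D->CB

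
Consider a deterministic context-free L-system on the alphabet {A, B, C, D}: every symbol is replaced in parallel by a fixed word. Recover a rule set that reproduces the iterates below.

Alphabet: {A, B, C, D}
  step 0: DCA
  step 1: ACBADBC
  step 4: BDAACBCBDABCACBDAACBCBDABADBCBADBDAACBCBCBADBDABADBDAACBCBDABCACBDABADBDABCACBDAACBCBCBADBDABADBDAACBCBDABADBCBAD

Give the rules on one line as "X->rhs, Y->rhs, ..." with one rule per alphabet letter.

A->BC, B->BDA, C->BAD, D->AC

  step 0 ⇒ step 1: DCA ⇒ AC·BAD·BC
    A ↦ BC
    C ↦ BAD
    D ↦ AC
    B ↦ BDA  (constrained at step 1)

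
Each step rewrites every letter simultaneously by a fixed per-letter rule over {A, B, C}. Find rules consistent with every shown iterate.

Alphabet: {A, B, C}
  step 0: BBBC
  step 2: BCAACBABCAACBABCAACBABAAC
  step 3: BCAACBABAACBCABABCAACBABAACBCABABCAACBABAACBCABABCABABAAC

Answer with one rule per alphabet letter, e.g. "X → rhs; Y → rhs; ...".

  step 2 ⇒ step 3: BCAACBABCAACBABCAACBABAAC ⇒ BCA·AC·BA·BA·AC·BCA·BA·BCA·AC·BA·BA·AC·BCA·BA·BCA·AC·BA·BA·AC·BCA·BA·BCA·BA·BA·AC
    A ↦ BA
    B ↦ BCA
    C ↦ AC

A->BA, B->BCA, C->AC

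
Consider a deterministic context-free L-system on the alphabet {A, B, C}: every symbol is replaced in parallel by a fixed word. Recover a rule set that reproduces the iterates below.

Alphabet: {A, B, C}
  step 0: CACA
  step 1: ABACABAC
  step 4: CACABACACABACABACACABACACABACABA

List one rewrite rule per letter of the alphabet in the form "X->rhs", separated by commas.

A->C, B->A, C->ABA

  step 0 ⇒ step 1: CACA ⇒ ABA·C·ABA·C
    A ↦ C
    C ↦ ABA
    B ↦ A  (constrained at step 1)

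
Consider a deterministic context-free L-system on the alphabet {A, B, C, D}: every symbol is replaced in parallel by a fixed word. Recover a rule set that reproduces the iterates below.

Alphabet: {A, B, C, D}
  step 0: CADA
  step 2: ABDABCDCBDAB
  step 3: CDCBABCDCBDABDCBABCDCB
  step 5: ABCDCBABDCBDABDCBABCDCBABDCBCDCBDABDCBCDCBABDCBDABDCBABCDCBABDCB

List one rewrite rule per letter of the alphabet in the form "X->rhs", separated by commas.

  step 2 ⇒ step 3: ABDABCDCBDAB ⇒ CD·CB·AB·CD·CB·D·AB·D·CB·AB·CD·CB
    A ↦ CD
    B ↦ CB
    C ↦ D
    D ↦ AB

A->CD, B->CB, C->D, D->AB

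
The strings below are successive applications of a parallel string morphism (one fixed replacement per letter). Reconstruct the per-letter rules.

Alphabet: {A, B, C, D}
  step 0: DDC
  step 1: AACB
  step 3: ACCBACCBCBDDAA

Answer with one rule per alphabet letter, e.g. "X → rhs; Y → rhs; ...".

A->AC, B->DD, C->CB, D->A

  step 0 ⇒ step 1: DDC ⇒ A·A·CB
    C ↦ CB
    D ↦ A
    A ↦ AC  (constrained at step 1)
    B ↦ DD  (constrained at step 1)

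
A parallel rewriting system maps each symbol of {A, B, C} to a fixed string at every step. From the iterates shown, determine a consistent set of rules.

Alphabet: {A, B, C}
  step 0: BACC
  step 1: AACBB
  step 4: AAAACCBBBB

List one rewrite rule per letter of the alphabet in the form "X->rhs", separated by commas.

  step 0 ⇒ step 1: BACC ⇒ AA·C·B·B
    A ↦ C
    B ↦ AA
    C ↦ B

A->C, B->AA, C->B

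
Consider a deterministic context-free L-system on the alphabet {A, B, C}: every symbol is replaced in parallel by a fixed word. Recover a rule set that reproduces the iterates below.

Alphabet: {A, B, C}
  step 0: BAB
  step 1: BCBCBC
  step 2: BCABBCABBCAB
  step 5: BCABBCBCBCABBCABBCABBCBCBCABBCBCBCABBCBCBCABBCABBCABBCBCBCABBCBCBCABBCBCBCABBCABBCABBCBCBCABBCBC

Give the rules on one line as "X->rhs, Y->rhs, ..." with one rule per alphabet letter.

  step 1 ⇒ step 2: BCBCBC ⇒ BC·AB·BC·AB·BC·AB
    B ↦ BC
    C ↦ AB
  step 0 ⇒ step 1: BAB ⇒ BC·BC·BC
    A ↦ BC

A->BC, B->BC, C->AB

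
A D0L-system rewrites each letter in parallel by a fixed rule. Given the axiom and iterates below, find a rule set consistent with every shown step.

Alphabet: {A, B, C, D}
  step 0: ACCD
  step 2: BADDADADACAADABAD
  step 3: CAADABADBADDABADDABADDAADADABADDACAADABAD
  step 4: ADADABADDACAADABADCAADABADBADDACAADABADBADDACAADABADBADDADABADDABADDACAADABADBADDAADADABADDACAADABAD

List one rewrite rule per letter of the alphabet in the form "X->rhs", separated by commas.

  step 3 ⇒ step 4: CAADABADBADDABADDABADDAADADABADDACAADABAD ⇒ A·DA·DA·BAD·DA·CAA·DA·BAD·CAA·DA·BAD·BAD·DA·CAA·DA·BAD·BAD·DA·CAA·DA·BAD·BAD·DA·DA·BAD·DA·BAD·DA·CAA·DA·BAD·BAD·DA·A·DA·DA·BAD·DA·CAA·DA·BAD
    A ↦ DA
    B ↦ CAA
    C ↦ A
    D ↦ BAD

A->DA, B->CAA, C->A, D->BAD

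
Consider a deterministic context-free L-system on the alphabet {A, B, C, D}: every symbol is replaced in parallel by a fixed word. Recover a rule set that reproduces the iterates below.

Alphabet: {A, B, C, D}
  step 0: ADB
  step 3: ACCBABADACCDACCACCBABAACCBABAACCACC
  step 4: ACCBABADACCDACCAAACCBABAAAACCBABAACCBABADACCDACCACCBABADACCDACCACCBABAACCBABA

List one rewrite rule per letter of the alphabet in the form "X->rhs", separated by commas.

  step 3 ⇒ step 4: ACCBABADACCDACCACCBABAACCBABAACCACC ⇒ ACC·BA·BA·D·ACC·D·ACC·AA·ACC·BA·BA·AA·ACC·BA·BA·ACC·BA·BA·D·ACC·D·ACC·ACC·BA·BA·D·ACC·D·ACC·ACC·BA·BA·ACC·BA·BA
    A ↦ ACC
    B ↦ D
    C ↦ BA
    D ↦ AA

A->ACC, B->D, C->BA, D->AA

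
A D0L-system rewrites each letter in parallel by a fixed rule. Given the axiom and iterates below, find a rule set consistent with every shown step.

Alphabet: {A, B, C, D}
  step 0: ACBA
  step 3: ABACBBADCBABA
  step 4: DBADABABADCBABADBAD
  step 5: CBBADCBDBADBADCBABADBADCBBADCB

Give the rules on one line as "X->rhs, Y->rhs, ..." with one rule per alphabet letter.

A->D, B->BA, C->A, D->CB

  step 4 ⇒ step 5: DBADABABADCBABADBAD ⇒ CB·BA·D·CB·D·BA·D·BA·D·CB·A·BA·D·BA·D·CB·BA·D·CB
    A ↦ D
    B ↦ BA
    C ↦ A
    D ↦ CB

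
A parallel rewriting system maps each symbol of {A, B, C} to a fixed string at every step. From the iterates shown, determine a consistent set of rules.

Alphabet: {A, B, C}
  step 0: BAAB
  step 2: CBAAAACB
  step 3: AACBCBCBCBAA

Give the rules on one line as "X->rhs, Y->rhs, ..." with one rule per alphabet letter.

A->CB, B->A, C->A

  step 2 ⇒ step 3: CBAAAACB ⇒ A·A·CB·CB·CB·CB·A·A
    A ↦ CB
    B ↦ A
    C ↦ A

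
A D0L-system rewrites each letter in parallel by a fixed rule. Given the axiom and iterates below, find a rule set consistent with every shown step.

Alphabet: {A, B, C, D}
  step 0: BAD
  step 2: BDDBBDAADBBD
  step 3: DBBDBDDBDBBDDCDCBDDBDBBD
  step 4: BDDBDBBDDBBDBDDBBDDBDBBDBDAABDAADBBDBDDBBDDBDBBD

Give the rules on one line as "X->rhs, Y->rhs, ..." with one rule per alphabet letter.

A->DC, B->DB, C->AA, D->BD

  step 3 ⇒ step 4: DBBDBDDBDBBDDCDCBDDBDBBD ⇒ BD·DB·DB·BD·DB·BD·BD·DB·BD·DB·DB·BD·BD·AA·BD·AA·DB·BD·BD·DB·BD·DB·DB·BD
    B ↦ DB
    C ↦ AA
    D ↦ BD
  step 2 ⇒ step 3: BDDBBDAADBBD ⇒ DB·BD·BD·DB·DB·BD·DC·DC·BD·DB·DB·BD
    A ↦ DC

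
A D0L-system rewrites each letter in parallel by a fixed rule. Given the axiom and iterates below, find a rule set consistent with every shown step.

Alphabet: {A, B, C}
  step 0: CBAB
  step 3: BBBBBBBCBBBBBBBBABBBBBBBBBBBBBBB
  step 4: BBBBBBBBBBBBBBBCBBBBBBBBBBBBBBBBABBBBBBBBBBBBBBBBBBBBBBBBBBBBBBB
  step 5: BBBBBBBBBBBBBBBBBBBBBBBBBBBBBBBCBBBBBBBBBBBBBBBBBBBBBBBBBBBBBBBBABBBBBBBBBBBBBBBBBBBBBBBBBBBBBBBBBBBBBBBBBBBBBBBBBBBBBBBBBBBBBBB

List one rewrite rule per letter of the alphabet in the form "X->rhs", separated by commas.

  step 4 ⇒ step 5: BBBBBBBBBBBBBBBCBBBBBBBBBBBBBBBBABBBBBBBBBBBBBBBBBBBBBBBBBBBBBBB ⇒ BB·BB·BB·BB·BB·BB·BB·BB·BB·BB·BB·BB·BB·BB·BB·BC·BB·BB·BB·BB·BB·BB·BB·BB·BB·BB·BB·BB·BB·BB·BB·BB·AB·BB·BB·BB·BB·BB·BB·BB·BB·BB·BB·BB·BB·BB·BB·BB·BB·BB·BB·BB·BB·BB·BB·BB·BB·BB·BB·BB·BB·BB·BB·BB
    A ↦ AB
    B ↦ BB
    C ↦ BC

A->AB, B->BB, C->BC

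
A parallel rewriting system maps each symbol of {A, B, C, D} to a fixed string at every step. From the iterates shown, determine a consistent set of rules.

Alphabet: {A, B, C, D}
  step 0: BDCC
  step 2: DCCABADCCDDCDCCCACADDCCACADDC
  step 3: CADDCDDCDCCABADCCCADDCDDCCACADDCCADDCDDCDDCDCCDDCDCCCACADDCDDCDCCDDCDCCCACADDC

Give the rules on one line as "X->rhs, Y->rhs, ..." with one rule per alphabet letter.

A->DCC, B->ABA, C->DDC, D->CA

  step 2 ⇒ step 3: DCCABADCCDDCDCCCACADDCCACADDC ⇒ CA·DDC·DDC·DCC·ABA·DCC·CA·DDC·DDC·CA·CA·DDC·CA·DDC·DDC·DDC·DCC·DDC·DCC·CA·CA·DDC·DDC·DCC·DDC·DCC·CA·CA·DDC
    A ↦ DCC
    B ↦ ABA
    C ↦ DDC
    D ↦ CA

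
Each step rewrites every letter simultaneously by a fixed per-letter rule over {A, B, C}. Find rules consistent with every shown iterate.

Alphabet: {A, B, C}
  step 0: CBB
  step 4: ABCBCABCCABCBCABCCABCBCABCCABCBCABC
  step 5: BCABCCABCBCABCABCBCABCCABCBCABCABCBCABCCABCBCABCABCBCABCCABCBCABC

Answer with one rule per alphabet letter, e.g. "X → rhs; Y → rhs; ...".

A->B, B->C, C->ABC

  step 4 ⇒ step 5: ABCBCABCCABCBCABCCABCBCABCCABCBCABC ⇒ B·C·ABC·C·ABC·B·C·ABC·ABC·B·C·ABC·C·ABC·B·C·ABC·ABC·B·C·ABC·C·ABC·B·C·ABC·ABC·B·C·ABC·C·ABC·B·C·ABC
    A ↦ B
    B ↦ C
    C ↦ ABC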